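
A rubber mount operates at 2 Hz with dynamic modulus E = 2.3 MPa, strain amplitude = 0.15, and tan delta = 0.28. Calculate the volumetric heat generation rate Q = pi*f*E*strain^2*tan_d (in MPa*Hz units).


Q = pi * f * E * strain^2 * tan_d
= pi * 2 * 2.3 * 0.15^2 * 0.28
= pi * 2 * 2.3 * 0.0225 * 0.28
= 0.0910

Q = 0.0910


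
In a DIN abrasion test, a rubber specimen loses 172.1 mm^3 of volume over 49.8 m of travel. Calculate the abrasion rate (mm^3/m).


Rate = volume_loss / distance
= 172.1 / 49.8
= 3.456 mm^3/m

3.456 mm^3/m


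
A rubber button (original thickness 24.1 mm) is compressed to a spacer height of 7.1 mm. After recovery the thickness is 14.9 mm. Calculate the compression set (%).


CS = (t0 - recovered) / (t0 - ts) * 100
= (24.1 - 14.9) / (24.1 - 7.1) * 100
= 9.2 / 17.0 * 100
= 54.1%

54.1%


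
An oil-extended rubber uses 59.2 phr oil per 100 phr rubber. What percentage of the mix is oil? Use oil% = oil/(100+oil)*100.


Oil % = oil / (100 + oil) * 100
= 59.2 / (100 + 59.2) * 100
= 59.2 / 159.2 * 100
= 37.19%

37.19%


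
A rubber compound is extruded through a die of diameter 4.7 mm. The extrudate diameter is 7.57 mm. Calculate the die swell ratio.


Die swell ratio = D_extrudate / D_die
= 7.57 / 4.7
= 1.611

Die swell = 1.611


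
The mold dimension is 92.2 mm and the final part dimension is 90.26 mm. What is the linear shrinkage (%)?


Shrinkage = (mold - part) / mold * 100
= (92.2 - 90.26) / 92.2 * 100
= 1.94 / 92.2 * 100
= 2.1%

2.1%


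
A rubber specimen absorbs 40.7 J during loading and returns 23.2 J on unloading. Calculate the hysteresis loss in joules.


Hysteresis loss = loading - unloading
= 40.7 - 23.2
= 17.5 J

17.5 J


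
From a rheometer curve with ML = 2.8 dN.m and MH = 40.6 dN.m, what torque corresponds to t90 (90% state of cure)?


M90 = ML + 0.9 * (MH - ML)
M90 = 2.8 + 0.9 * (40.6 - 2.8)
M90 = 2.8 + 0.9 * 37.8
M90 = 36.82 dN.m

36.82 dN.m


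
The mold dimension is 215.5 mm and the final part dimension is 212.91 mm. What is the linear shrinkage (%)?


Shrinkage = (mold - part) / mold * 100
= (215.5 - 212.91) / 215.5 * 100
= 2.59 / 215.5 * 100
= 1.2%

1.2%


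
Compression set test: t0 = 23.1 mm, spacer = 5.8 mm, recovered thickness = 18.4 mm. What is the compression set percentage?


CS = (t0 - recovered) / (t0 - ts) * 100
= (23.1 - 18.4) / (23.1 - 5.8) * 100
= 4.7 / 17.3 * 100
= 27.2%

27.2%


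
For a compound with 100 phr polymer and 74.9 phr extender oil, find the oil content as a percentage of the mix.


Oil % = oil / (100 + oil) * 100
= 74.9 / (100 + 74.9) * 100
= 74.9 / 174.9 * 100
= 42.82%

42.82%


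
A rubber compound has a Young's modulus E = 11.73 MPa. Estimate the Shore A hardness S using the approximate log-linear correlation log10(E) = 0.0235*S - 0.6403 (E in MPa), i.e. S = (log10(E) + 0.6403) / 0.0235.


log10(E) = 0.0235*S - 0.6403  =>  S = (log10(E) + 0.6403) / 0.0235
log10(11.73) = 1.069298
S = (1.069298 + 0.6403) / 0.0235 = 1.709598 / 0.0235
S = 72.7

Shore A = 72.7


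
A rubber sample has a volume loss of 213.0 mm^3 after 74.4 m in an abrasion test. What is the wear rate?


Rate = volume_loss / distance
= 213.0 / 74.4
= 2.863 mm^3/m

2.863 mm^3/m


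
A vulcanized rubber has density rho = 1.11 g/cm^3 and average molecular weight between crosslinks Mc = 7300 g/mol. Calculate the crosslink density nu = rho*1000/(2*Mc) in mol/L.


nu = rho * 1000 / (2 * Mc)
nu = 1.11 * 1000 / (2 * 7300)
nu = 1110.0 / 14600
nu = 0.0760 mol/L

0.0760 mol/L


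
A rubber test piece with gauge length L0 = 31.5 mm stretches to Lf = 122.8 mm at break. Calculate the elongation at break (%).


Elongation = (Lf - L0) / L0 * 100
= (122.8 - 31.5) / 31.5 * 100
= 91.3 / 31.5 * 100
= 289.8%

289.8%


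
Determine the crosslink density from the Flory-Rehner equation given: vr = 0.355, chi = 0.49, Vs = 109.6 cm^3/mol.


ln(1 - vr) = ln(1 - 0.355) = -0.4385
Numerator = -((-0.4385) + 0.355 + 0.49 * 0.355^2) = 0.0218
Denominator = 109.6 * (0.355^(1/3) - 0.355/2) = 58.1505
nu = 0.0218 / 58.1505 = 3.7408e-04 mol/cm^3

3.7408e-04 mol/cm^3


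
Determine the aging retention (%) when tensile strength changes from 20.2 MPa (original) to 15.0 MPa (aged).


Retention = aged / original * 100
= 15.0 / 20.2 * 100
= 74.3%

74.3%


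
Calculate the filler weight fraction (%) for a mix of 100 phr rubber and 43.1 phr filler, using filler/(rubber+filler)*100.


Filler % = filler / (rubber + filler) * 100
= 43.1 / (100 + 43.1) * 100
= 43.1 / 143.1 * 100
= 30.12%

30.12%


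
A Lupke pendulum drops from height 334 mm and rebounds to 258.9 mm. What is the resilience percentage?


Resilience = h_rebound / h_drop * 100
= 258.9 / 334 * 100
= 77.5%

77.5%


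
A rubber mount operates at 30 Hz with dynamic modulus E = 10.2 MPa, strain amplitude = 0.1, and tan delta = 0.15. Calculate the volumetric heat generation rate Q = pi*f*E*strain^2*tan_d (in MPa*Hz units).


Q = pi * f * E * strain^2 * tan_d
= pi * 30 * 10.2 * 0.1^2 * 0.15
= pi * 30 * 10.2 * 0.0100 * 0.15
= 1.4420

Q = 1.4420


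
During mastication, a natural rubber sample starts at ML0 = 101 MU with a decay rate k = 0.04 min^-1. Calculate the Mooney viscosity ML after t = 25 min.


ML = ML0 * exp(-k * t)
ML = 101 * exp(-0.04 * 25)
ML = 101 * 0.3679
ML = 37.16 MU

37.16 MU


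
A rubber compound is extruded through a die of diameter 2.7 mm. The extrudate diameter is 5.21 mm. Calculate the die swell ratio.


Die swell ratio = D_extrudate / D_die
= 5.21 / 2.7
= 1.93

Die swell = 1.93


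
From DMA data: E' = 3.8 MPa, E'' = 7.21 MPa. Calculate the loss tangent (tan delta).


tan delta = E'' / E'
= 7.21 / 3.8
= 1.8974

tan delta = 1.8974


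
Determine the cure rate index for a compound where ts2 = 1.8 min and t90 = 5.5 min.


CRI = 100 / (t90 - ts2)
= 100 / (5.5 - 1.8)
= 100 / 3.7
= 27.03 min^-1

27.03 min^-1


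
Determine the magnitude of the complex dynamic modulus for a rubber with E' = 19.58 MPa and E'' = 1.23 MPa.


|E*| = sqrt(E'^2 + E''^2)
= sqrt(19.58^2 + 1.23^2)
= sqrt(383.3764 + 1.5129)
= 19.619 MPa

19.619 MPa


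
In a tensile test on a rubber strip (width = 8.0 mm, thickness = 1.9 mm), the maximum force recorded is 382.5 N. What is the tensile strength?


Area = width * thickness = 8.0 * 1.9 = 15.2 mm^2
TS = force / area = 382.5 / 15.2 = 25.16 MPa

25.16 MPa


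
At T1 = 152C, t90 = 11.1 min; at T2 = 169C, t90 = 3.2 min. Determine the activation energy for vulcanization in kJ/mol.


T1 = 425.15 K, T2 = 442.15 K
1/T1 - 1/T2 = 9.0435e-05
ln(t1/t2) = ln(11.1/3.2) = 1.2438
Ea = 8.314 * 1.2438 / 9.0435e-05 = 114346.1307 J/mol
Ea = 114.35 kJ/mol

114.35 kJ/mol


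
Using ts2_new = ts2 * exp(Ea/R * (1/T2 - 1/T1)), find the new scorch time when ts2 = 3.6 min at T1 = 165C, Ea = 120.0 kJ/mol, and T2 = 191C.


Convert temperatures: T1 = 165 + 273.15 = 438.15 K, T2 = 191 + 273.15 = 464.15 K
ts2_new = 3.6 * exp(120000 / 8.314 * (1/464.15 - 1/438.15))
1/T2 - 1/T1 = -1.2785e-04
ts2_new = 0.57 min

0.57 min


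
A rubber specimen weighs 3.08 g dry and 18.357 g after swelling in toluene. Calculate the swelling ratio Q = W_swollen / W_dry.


Q = W_swollen / W_dry
Q = 18.357 / 3.08
Q = 5.96

Q = 5.96


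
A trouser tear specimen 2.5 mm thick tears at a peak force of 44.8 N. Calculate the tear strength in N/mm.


Tear strength = force / thickness
= 44.8 / 2.5
= 17.92 N/mm

17.92 N/mm


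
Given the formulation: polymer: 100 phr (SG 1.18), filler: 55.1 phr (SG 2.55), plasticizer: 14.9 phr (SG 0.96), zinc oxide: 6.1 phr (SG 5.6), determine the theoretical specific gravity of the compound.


Sum of weights = 176.1
Volume contributions:
  polymer: 100/1.18 = 84.7458
  filler: 55.1/2.55 = 21.6078
  plasticizer: 14.9/0.96 = 15.5208
  zinc oxide: 6.1/5.6 = 1.0893
Sum of volumes = 122.9637
SG = 176.1 / 122.9637 = 1.432

SG = 1.432


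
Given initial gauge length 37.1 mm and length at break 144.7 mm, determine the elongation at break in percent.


Elongation = (Lf - L0) / L0 * 100
= (144.7 - 37.1) / 37.1 * 100
= 107.6 / 37.1 * 100
= 290.0%

290.0%


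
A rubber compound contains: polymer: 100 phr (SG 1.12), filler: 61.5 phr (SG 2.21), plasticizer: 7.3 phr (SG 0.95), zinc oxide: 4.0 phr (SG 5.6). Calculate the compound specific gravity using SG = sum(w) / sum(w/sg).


Sum of weights = 172.8
Volume contributions:
  polymer: 100/1.12 = 89.2857
  filler: 61.5/2.21 = 27.8281
  plasticizer: 7.3/0.95 = 7.6842
  zinc oxide: 4.0/5.6 = 0.7143
Sum of volumes = 125.5123
SG = 172.8 / 125.5123 = 1.377

SG = 1.377


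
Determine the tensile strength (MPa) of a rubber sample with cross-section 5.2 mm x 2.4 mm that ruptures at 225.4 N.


Area = width * thickness = 5.2 * 2.4 = 12.48 mm^2
TS = force / area = 225.4 / 12.48 = 18.06 MPa

18.06 MPa


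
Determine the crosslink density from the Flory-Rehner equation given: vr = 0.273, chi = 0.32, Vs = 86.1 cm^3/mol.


ln(1 - vr) = ln(1 - 0.273) = -0.3188
Numerator = -((-0.3188) + 0.273 + 0.32 * 0.273^2) = 0.0220
Denominator = 86.1 * (0.273^(1/3) - 0.273/2) = 44.1017
nu = 0.0220 / 44.1017 = 4.9838e-04 mol/cm^3

4.9838e-04 mol/cm^3


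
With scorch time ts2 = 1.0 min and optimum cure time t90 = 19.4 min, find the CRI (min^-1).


CRI = 100 / (t90 - ts2)
= 100 / (19.4 - 1.0)
= 100 / 18.4
= 5.43 min^-1

5.43 min^-1


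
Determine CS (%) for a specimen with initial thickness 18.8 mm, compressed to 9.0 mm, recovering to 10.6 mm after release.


CS = (t0 - recovered) / (t0 - ts) * 100
= (18.8 - 10.6) / (18.8 - 9.0) * 100
= 8.2 / 9.8 * 100
= 83.7%

83.7%


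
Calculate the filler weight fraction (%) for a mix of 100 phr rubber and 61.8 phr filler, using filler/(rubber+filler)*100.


Filler % = filler / (rubber + filler) * 100
= 61.8 / (100 + 61.8) * 100
= 61.8 / 161.8 * 100
= 38.2%

38.2%


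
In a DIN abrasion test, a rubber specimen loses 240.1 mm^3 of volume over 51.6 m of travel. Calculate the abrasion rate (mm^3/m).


Rate = volume_loss / distance
= 240.1 / 51.6
= 4.653 mm^3/m

4.653 mm^3/m


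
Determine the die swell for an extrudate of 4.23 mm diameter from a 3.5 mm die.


Die swell ratio = D_extrudate / D_die
= 4.23 / 3.5
= 1.209

Die swell = 1.209


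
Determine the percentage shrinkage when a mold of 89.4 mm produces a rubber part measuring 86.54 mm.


Shrinkage = (mold - part) / mold * 100
= (89.4 - 86.54) / 89.4 * 100
= 2.86 / 89.4 * 100
= 3.2%

3.2%


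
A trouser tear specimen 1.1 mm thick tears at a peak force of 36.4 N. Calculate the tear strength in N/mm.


Tear strength = force / thickness
= 36.4 / 1.1
= 33.09 N/mm

33.09 N/mm


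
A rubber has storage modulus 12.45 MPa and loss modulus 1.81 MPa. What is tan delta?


tan delta = E'' / E'
= 1.81 / 12.45
= 0.1454

tan delta = 0.1454


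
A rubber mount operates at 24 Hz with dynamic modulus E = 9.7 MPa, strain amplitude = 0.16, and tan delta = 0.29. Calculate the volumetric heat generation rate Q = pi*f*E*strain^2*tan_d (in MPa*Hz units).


Q = pi * f * E * strain^2 * tan_d
= pi * 24 * 9.7 * 0.16^2 * 0.29
= pi * 24 * 9.7 * 0.0256 * 0.29
= 5.4296

Q = 5.4296


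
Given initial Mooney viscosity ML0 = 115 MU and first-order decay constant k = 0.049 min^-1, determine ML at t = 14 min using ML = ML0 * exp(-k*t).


ML = ML0 * exp(-k * t)
ML = 115 * exp(-0.049 * 14)
ML = 115 * 0.5036
ML = 57.91 MU

57.91 MU


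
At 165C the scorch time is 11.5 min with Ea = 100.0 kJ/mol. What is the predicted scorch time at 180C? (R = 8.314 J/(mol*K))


Convert temperatures: T1 = 165 + 273.15 = 438.15 K, T2 = 180 + 273.15 = 453.15 K
ts2_new = 11.5 * exp(100000 / 8.314 * (1/453.15 - 1/438.15))
1/T2 - 1/T1 = -7.5549e-05
ts2_new = 4.64 min

4.64 min


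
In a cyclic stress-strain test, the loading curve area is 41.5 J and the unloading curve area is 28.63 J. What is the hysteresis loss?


Hysteresis loss = loading - unloading
= 41.5 - 28.63
= 12.87 J

12.87 J


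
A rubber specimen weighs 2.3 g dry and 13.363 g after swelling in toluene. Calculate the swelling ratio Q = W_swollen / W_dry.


Q = W_swollen / W_dry
Q = 13.363 / 2.3
Q = 5.81

Q = 5.81


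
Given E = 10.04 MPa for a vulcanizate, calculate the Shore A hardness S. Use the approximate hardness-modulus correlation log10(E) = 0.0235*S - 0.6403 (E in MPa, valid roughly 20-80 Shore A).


log10(E) = 0.0235*S - 0.6403  =>  S = (log10(E) + 0.6403) / 0.0235
log10(10.04) = 1.001734
S = (1.001734 + 0.6403) / 0.0235 = 1.642034 / 0.0235
S = 69.9

Shore A = 69.9


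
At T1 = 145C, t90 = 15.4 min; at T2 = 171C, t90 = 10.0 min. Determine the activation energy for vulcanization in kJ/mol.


T1 = 418.15 K, T2 = 444.15 K
1/T1 - 1/T2 = 1.3999e-04
ln(t1/t2) = ln(15.4/10.0) = 0.4318
Ea = 8.314 * 0.4318 / 1.3999e-04 = 25642.6788 J/mol
Ea = 25.64 kJ/mol

25.64 kJ/mol


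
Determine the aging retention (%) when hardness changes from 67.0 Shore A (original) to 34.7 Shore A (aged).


Retention = aged / original * 100
= 34.7 / 67.0 * 100
= 51.8%

51.8%


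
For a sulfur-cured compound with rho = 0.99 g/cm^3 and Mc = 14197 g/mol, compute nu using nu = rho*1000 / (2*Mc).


nu = rho * 1000 / (2 * Mc)
nu = 0.99 * 1000 / (2 * 14197)
nu = 990.0 / 28394
nu = 0.0349 mol/L

0.0349 mol/L


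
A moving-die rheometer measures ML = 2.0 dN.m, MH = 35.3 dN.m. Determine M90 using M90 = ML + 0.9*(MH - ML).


M90 = ML + 0.9 * (MH - ML)
M90 = 2.0 + 0.9 * (35.3 - 2.0)
M90 = 2.0 + 0.9 * 33.3
M90 = 31.97 dN.m

31.97 dN.m


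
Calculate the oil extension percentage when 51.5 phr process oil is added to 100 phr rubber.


Oil % = oil / (100 + oil) * 100
= 51.5 / (100 + 51.5) * 100
= 51.5 / 151.5 * 100
= 33.99%

33.99%


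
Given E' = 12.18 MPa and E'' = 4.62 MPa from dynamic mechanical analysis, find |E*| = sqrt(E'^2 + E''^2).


|E*| = sqrt(E'^2 + E''^2)
= sqrt(12.18^2 + 4.62^2)
= sqrt(148.3524 + 21.3444)
= 13.027 MPa

13.027 MPa


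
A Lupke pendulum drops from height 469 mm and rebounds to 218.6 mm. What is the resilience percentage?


Resilience = h_rebound / h_drop * 100
= 218.6 / 469 * 100
= 46.6%

46.6%


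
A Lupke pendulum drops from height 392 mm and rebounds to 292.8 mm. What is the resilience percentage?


Resilience = h_rebound / h_drop * 100
= 292.8 / 392 * 100
= 74.7%

74.7%


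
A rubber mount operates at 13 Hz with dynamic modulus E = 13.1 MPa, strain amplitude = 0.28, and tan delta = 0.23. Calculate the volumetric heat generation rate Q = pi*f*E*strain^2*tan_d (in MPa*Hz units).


Q = pi * f * E * strain^2 * tan_d
= pi * 13 * 13.1 * 0.28^2 * 0.23
= pi * 13 * 13.1 * 0.0784 * 0.23
= 9.6474

Q = 9.6474


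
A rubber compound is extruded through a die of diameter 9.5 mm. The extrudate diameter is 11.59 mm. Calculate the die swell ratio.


Die swell ratio = D_extrudate / D_die
= 11.59 / 9.5
= 1.22

Die swell = 1.22


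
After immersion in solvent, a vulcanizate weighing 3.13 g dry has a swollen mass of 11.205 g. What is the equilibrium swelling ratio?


Q = W_swollen / W_dry
Q = 11.205 / 3.13
Q = 3.58

Q = 3.58


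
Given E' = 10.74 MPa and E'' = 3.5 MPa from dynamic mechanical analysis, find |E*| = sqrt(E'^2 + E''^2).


|E*| = sqrt(E'^2 + E''^2)
= sqrt(10.74^2 + 3.5^2)
= sqrt(115.3476 + 12.2500)
= 11.296 MPa

11.296 MPa


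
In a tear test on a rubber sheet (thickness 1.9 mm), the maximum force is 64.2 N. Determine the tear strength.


Tear strength = force / thickness
= 64.2 / 1.9
= 33.79 N/mm

33.79 N/mm


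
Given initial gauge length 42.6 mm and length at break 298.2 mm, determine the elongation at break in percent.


Elongation = (Lf - L0) / L0 * 100
= (298.2 - 42.6) / 42.6 * 100
= 255.6 / 42.6 * 100
= 600.0%

600.0%


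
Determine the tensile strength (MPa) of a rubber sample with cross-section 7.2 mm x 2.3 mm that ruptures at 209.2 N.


Area = width * thickness = 7.2 * 2.3 = 16.56 mm^2
TS = force / area = 209.2 / 16.56 = 12.63 MPa

12.63 MPa


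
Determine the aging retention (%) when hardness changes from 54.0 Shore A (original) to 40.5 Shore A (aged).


Retention = aged / original * 100
= 40.5 / 54.0 * 100
= 75.0%

75.0%


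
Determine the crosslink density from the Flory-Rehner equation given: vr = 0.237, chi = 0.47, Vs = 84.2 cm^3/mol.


ln(1 - vr) = ln(1 - 0.237) = -0.2705
Numerator = -((-0.2705) + 0.237 + 0.47 * 0.237^2) = 0.0071
Denominator = 84.2 * (0.237^(1/3) - 0.237/2) = 42.1292
nu = 0.0071 / 42.1292 = 1.6848e-04 mol/cm^3

1.6848e-04 mol/cm^3


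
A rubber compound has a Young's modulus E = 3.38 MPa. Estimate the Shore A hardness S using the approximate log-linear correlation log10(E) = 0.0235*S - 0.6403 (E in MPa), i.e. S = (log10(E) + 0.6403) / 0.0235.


log10(E) = 0.0235*S - 0.6403  =>  S = (log10(E) + 0.6403) / 0.0235
log10(3.38) = 0.528917
S = (0.528917 + 0.6403) / 0.0235 = 1.169217 / 0.0235
S = 49.8

Shore A = 49.8


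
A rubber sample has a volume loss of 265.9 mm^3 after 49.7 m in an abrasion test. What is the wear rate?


Rate = volume_loss / distance
= 265.9 / 49.7
= 5.35 mm^3/m

5.35 mm^3/m


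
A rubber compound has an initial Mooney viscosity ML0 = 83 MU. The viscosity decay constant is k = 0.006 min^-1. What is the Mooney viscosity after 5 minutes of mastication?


ML = ML0 * exp(-k * t)
ML = 83 * exp(-0.006 * 5)
ML = 83 * 0.9704
ML = 80.55 MU

80.55 MU


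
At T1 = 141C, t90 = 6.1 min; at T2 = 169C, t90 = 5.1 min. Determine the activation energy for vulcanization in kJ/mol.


T1 = 414.15 K, T2 = 442.15 K
1/T1 - 1/T2 = 1.5291e-04
ln(t1/t2) = ln(6.1/5.1) = 0.1790
Ea = 8.314 * 0.1790 / 1.5291e-04 = 9735.2996 J/mol
Ea = 9.74 kJ/mol

9.74 kJ/mol


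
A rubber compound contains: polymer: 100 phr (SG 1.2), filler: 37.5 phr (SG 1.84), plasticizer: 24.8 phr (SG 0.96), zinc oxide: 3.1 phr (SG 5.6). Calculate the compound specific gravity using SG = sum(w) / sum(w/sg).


Sum of weights = 165.4
Volume contributions:
  polymer: 100/1.2 = 83.3333
  filler: 37.5/1.84 = 20.3804
  plasticizer: 24.8/0.96 = 25.8333
  zinc oxide: 3.1/5.6 = 0.5536
Sum of volumes = 130.1007
SG = 165.4 / 130.1007 = 1.271

SG = 1.271


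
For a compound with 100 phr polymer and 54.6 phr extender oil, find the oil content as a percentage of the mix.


Oil % = oil / (100 + oil) * 100
= 54.6 / (100 + 54.6) * 100
= 54.6 / 154.6 * 100
= 35.32%

35.32%


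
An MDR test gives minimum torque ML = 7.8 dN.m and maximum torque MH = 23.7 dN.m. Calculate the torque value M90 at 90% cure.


M90 = ML + 0.9 * (MH - ML)
M90 = 7.8 + 0.9 * (23.7 - 7.8)
M90 = 7.8 + 0.9 * 15.9
M90 = 22.11 dN.m

22.11 dN.m


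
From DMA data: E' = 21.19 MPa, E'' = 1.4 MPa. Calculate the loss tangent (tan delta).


tan delta = E'' / E'
= 1.4 / 21.19
= 0.0661

tan delta = 0.0661


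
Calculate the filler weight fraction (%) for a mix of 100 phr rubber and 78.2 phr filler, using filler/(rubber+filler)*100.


Filler % = filler / (rubber + filler) * 100
= 78.2 / (100 + 78.2) * 100
= 78.2 / 178.2 * 100
= 43.88%

43.88%


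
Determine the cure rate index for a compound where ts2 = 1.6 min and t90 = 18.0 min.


CRI = 100 / (t90 - ts2)
= 100 / (18.0 - 1.6)
= 100 / 16.4
= 6.1 min^-1

6.1 min^-1


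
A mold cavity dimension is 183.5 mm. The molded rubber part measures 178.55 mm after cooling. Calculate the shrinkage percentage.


Shrinkage = (mold - part) / mold * 100
= (183.5 - 178.55) / 183.5 * 100
= 4.95 / 183.5 * 100
= 2.7%

2.7%


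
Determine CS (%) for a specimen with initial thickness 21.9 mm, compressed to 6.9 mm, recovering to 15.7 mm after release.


CS = (t0 - recovered) / (t0 - ts) * 100
= (21.9 - 15.7) / (21.9 - 6.9) * 100
= 6.2 / 15.0 * 100
= 41.3%

41.3%


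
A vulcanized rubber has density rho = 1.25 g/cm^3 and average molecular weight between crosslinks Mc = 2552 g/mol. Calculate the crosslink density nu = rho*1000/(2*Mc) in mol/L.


nu = rho * 1000 / (2 * Mc)
nu = 1.25 * 1000 / (2 * 2552)
nu = 1250.0 / 5104
nu = 0.2449 mol/L

0.2449 mol/L


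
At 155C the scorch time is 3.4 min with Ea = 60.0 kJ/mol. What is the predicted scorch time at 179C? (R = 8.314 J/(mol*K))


Convert temperatures: T1 = 155 + 273.15 = 428.15 K, T2 = 179 + 273.15 = 452.15 K
ts2_new = 3.4 * exp(60000 / 8.314 * (1/452.15 - 1/428.15))
1/T2 - 1/T1 = -1.2397e-04
ts2_new = 1.39 min

1.39 min


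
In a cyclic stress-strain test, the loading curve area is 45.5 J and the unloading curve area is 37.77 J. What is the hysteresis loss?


Hysteresis loss = loading - unloading
= 45.5 - 37.77
= 7.73 J

7.73 J


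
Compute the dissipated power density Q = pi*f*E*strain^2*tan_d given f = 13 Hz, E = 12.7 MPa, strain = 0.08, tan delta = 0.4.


Q = pi * f * E * strain^2 * tan_d
= pi * 13 * 12.7 * 0.08^2 * 0.4
= pi * 13 * 12.7 * 0.0064 * 0.4
= 1.3278

Q = 1.3278


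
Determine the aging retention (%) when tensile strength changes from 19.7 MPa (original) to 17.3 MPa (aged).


Retention = aged / original * 100
= 17.3 / 19.7 * 100
= 87.8%

87.8%


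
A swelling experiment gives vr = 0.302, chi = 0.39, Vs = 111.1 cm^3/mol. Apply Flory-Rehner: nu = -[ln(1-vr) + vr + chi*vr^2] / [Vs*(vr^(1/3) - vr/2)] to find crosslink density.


ln(1 - vr) = ln(1 - 0.302) = -0.3595
Numerator = -((-0.3595) + 0.302 + 0.39 * 0.302^2) = 0.0220
Denominator = 111.1 * (0.302^(1/3) - 0.302/2) = 57.7628
nu = 0.0220 / 57.7628 = 3.8029e-04 mol/cm^3

3.8029e-04 mol/cm^3


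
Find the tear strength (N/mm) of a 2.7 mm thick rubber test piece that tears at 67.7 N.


Tear strength = force / thickness
= 67.7 / 2.7
= 25.07 N/mm

25.07 N/mm


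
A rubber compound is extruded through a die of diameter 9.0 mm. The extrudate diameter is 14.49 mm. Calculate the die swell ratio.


Die swell ratio = D_extrudate / D_die
= 14.49 / 9.0
= 1.61

Die swell = 1.61


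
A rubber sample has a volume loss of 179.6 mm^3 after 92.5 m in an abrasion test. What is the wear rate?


Rate = volume_loss / distance
= 179.6 / 92.5
= 1.942 mm^3/m

1.942 mm^3/m


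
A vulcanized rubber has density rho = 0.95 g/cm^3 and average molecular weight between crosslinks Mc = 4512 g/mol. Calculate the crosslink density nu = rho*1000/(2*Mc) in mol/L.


nu = rho * 1000 / (2 * Mc)
nu = 0.95 * 1000 / (2 * 4512)
nu = 950.0 / 9024
nu = 0.1053 mol/L

0.1053 mol/L


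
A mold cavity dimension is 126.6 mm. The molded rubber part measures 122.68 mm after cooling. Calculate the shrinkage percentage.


Shrinkage = (mold - part) / mold * 100
= (126.6 - 122.68) / 126.6 * 100
= 3.92 / 126.6 * 100
= 3.1%

3.1%


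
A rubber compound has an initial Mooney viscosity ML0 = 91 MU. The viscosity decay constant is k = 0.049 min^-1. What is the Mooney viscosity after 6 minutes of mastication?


ML = ML0 * exp(-k * t)
ML = 91 * exp(-0.049 * 6)
ML = 91 * 0.7453
ML = 67.82 MU

67.82 MU


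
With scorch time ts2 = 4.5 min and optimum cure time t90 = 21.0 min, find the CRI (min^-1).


CRI = 100 / (t90 - ts2)
= 100 / (21.0 - 4.5)
= 100 / 16.5
= 6.06 min^-1

6.06 min^-1


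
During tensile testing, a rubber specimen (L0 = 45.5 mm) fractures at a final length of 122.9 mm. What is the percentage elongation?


Elongation = (Lf - L0) / L0 * 100
= (122.9 - 45.5) / 45.5 * 100
= 77.4 / 45.5 * 100
= 170.1%

170.1%


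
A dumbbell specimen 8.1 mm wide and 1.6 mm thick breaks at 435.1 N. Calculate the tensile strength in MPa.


Area = width * thickness = 8.1 * 1.6 = 12.96 mm^2
TS = force / area = 435.1 / 12.96 = 33.57 MPa

33.57 MPa


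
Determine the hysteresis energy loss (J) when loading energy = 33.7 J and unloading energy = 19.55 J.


Hysteresis loss = loading - unloading
= 33.7 - 19.55
= 14.15 J

14.15 J


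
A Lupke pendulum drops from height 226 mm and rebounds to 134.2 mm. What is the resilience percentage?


Resilience = h_rebound / h_drop * 100
= 134.2 / 226 * 100
= 59.4%

59.4%


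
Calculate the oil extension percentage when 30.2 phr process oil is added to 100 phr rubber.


Oil % = oil / (100 + oil) * 100
= 30.2 / (100 + 30.2) * 100
= 30.2 / 130.2 * 100
= 23.2%

23.2%


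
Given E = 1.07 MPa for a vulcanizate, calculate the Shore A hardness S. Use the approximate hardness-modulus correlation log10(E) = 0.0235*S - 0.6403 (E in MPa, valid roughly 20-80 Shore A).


log10(E) = 0.0235*S - 0.6403  =>  S = (log10(E) + 0.6403) / 0.0235
log10(1.07) = 0.029384
S = (0.029384 + 0.6403) / 0.0235 = 0.669684 / 0.0235
S = 28.5

Shore A = 28.5


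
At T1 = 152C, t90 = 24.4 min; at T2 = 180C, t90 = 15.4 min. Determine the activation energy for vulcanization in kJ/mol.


T1 = 425.15 K, T2 = 453.15 K
1/T1 - 1/T2 = 1.4534e-04
ln(t1/t2) = ln(24.4/15.4) = 0.4602
Ea = 8.314 * 0.4602 / 1.4534e-04 = 26326.7660 J/mol
Ea = 26.33 kJ/mol

26.33 kJ/mol


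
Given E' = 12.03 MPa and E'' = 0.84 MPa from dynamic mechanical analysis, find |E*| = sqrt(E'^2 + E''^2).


|E*| = sqrt(E'^2 + E''^2)
= sqrt(12.03^2 + 0.84^2)
= sqrt(144.7209 + 0.7056)
= 12.059 MPa

12.059 MPa


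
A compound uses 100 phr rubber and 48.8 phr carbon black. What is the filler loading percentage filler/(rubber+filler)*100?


Filler % = filler / (rubber + filler) * 100
= 48.8 / (100 + 48.8) * 100
= 48.8 / 148.8 * 100
= 32.8%

32.8%


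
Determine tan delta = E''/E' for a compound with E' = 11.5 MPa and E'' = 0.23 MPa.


tan delta = E'' / E'
= 0.23 / 11.5
= 0.02

tan delta = 0.02


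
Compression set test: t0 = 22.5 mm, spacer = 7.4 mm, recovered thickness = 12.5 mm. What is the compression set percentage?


CS = (t0 - recovered) / (t0 - ts) * 100
= (22.5 - 12.5) / (22.5 - 7.4) * 100
= 10.0 / 15.1 * 100
= 66.2%

66.2%


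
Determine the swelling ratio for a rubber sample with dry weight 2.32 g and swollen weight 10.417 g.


Q = W_swollen / W_dry
Q = 10.417 / 2.32
Q = 4.49

Q = 4.49


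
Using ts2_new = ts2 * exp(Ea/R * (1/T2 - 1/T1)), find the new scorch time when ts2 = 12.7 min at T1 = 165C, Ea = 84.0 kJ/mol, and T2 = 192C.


Convert temperatures: T1 = 165 + 273.15 = 438.15 K, T2 = 192 + 273.15 = 465.15 K
ts2_new = 12.7 * exp(84000 / 8.314 * (1/465.15 - 1/438.15))
1/T2 - 1/T1 = -1.3248e-04
ts2_new = 3.33 min

3.33 min


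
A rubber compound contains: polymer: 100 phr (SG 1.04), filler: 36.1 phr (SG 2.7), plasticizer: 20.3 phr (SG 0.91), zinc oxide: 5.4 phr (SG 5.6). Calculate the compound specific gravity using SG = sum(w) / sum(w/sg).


Sum of weights = 161.8
Volume contributions:
  polymer: 100/1.04 = 96.1538
  filler: 36.1/2.7 = 13.3704
  plasticizer: 20.3/0.91 = 22.3077
  zinc oxide: 5.4/5.6 = 0.9643
Sum of volumes = 132.7962
SG = 161.8 / 132.7962 = 1.218

SG = 1.218


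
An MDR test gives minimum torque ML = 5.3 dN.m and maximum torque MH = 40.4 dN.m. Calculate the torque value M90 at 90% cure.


M90 = ML + 0.9 * (MH - ML)
M90 = 5.3 + 0.9 * (40.4 - 5.3)
M90 = 5.3 + 0.9 * 35.1
M90 = 36.89 dN.m

36.89 dN.m


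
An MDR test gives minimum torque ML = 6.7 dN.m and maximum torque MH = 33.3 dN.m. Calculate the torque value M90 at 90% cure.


M90 = ML + 0.9 * (MH - ML)
M90 = 6.7 + 0.9 * (33.3 - 6.7)
M90 = 6.7 + 0.9 * 26.6
M90 = 30.64 dN.m

30.64 dN.m


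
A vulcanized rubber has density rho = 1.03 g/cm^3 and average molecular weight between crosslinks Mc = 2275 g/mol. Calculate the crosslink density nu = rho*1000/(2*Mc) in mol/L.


nu = rho * 1000 / (2 * Mc)
nu = 1.03 * 1000 / (2 * 2275)
nu = 1030.0 / 4550
nu = 0.2264 mol/L

0.2264 mol/L


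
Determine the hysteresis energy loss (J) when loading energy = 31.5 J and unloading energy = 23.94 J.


Hysteresis loss = loading - unloading
= 31.5 - 23.94
= 7.56 J

7.56 J


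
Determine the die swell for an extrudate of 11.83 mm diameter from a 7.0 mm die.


Die swell ratio = D_extrudate / D_die
= 11.83 / 7.0
= 1.69

Die swell = 1.69


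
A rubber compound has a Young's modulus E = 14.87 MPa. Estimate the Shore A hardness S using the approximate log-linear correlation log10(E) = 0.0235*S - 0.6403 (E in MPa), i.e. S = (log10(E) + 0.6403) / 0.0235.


log10(E) = 0.0235*S - 0.6403  =>  S = (log10(E) + 0.6403) / 0.0235
log10(14.87) = 1.172311
S = (1.172311 + 0.6403) / 0.0235 = 1.812611 / 0.0235
S = 77.1

Shore A = 77.1


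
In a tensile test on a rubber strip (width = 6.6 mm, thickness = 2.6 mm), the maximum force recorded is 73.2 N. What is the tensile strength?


Area = width * thickness = 6.6 * 2.6 = 17.16 mm^2
TS = force / area = 73.2 / 17.16 = 4.27 MPa

4.27 MPa


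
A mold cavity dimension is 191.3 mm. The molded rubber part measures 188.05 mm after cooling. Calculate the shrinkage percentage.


Shrinkage = (mold - part) / mold * 100
= (191.3 - 188.05) / 191.3 * 100
= 3.25 / 191.3 * 100
= 1.7%

1.7%


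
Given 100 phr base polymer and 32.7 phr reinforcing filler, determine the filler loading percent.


Filler % = filler / (rubber + filler) * 100
= 32.7 / (100 + 32.7) * 100
= 32.7 / 132.7 * 100
= 24.64%

24.64%


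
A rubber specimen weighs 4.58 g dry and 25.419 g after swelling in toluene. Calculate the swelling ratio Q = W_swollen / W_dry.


Q = W_swollen / W_dry
Q = 25.419 / 4.58
Q = 5.55

Q = 5.55


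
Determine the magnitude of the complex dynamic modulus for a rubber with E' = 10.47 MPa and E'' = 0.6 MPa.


|E*| = sqrt(E'^2 + E''^2)
= sqrt(10.47^2 + 0.6^2)
= sqrt(109.6209 + 0.3600)
= 10.487 MPa

10.487 MPa


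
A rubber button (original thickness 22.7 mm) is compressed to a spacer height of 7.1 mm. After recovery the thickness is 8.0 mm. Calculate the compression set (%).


CS = (t0 - recovered) / (t0 - ts) * 100
= (22.7 - 8.0) / (22.7 - 7.1) * 100
= 14.7 / 15.6 * 100
= 94.2%

94.2%


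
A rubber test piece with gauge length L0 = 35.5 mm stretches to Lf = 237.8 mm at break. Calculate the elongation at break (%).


Elongation = (Lf - L0) / L0 * 100
= (237.8 - 35.5) / 35.5 * 100
= 202.3 / 35.5 * 100
= 569.9%

569.9%


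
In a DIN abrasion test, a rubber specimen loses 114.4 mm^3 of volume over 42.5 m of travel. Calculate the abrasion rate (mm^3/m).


Rate = volume_loss / distance
= 114.4 / 42.5
= 2.692 mm^3/m

2.692 mm^3/m


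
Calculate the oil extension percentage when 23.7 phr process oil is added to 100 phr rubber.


Oil % = oil / (100 + oil) * 100
= 23.7 / (100 + 23.7) * 100
= 23.7 / 123.7 * 100
= 19.16%

19.16%


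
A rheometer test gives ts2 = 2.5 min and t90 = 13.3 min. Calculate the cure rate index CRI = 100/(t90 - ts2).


CRI = 100 / (t90 - ts2)
= 100 / (13.3 - 2.5)
= 100 / 10.8
= 9.26 min^-1

9.26 min^-1


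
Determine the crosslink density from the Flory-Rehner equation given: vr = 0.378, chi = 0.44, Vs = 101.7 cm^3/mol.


ln(1 - vr) = ln(1 - 0.378) = -0.4748
Numerator = -((-0.4748) + 0.378 + 0.44 * 0.378^2) = 0.0339
Denominator = 101.7 * (0.378^(1/3) - 0.378/2) = 54.3121
nu = 0.0339 / 54.3121 = 6.2502e-04 mol/cm^3

6.2502e-04 mol/cm^3


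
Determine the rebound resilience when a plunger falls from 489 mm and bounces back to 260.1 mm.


Resilience = h_rebound / h_drop * 100
= 260.1 / 489 * 100
= 53.2%

53.2%


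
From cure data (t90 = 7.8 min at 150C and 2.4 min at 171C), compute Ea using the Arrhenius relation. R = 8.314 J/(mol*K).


T1 = 423.15 K, T2 = 444.15 K
1/T1 - 1/T2 = 1.1174e-04
ln(t1/t2) = ln(7.8/2.4) = 1.1787
Ea = 8.314 * 1.1787 / 1.1174e-04 = 87700.3726 J/mol
Ea = 87.7 kJ/mol

87.7 kJ/mol


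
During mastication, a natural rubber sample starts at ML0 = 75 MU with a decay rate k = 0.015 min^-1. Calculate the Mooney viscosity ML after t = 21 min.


ML = ML0 * exp(-k * t)
ML = 75 * exp(-0.015 * 21)
ML = 75 * 0.7298
ML = 54.73 MU

54.73 MU


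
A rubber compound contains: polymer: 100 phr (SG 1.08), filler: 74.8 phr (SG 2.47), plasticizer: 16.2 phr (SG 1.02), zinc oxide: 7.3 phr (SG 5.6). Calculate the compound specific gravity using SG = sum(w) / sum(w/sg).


Sum of weights = 198.3
Volume contributions:
  polymer: 100/1.08 = 92.5926
  filler: 74.8/2.47 = 30.2834
  plasticizer: 16.2/1.02 = 15.8824
  zinc oxide: 7.3/5.6 = 1.3036
Sum of volumes = 140.0619
SG = 198.3 / 140.0619 = 1.416

SG = 1.416


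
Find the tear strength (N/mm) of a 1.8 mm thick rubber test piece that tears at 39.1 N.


Tear strength = force / thickness
= 39.1 / 1.8
= 21.72 N/mm

21.72 N/mm


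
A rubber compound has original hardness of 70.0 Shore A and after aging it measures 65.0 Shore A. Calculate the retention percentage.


Retention = aged / original * 100
= 65.0 / 70.0 * 100
= 92.9%

92.9%


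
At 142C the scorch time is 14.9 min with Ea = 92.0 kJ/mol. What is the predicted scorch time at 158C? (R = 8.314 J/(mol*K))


Convert temperatures: T1 = 142 + 273.15 = 415.15 K, T2 = 158 + 273.15 = 431.15 K
ts2_new = 14.9 * exp(92000 / 8.314 * (1/431.15 - 1/415.15))
1/T2 - 1/T1 = -8.9390e-05
ts2_new = 5.54 min

5.54 min


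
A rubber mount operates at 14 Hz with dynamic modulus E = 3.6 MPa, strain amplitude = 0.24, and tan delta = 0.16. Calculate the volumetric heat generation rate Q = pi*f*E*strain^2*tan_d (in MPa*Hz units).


Q = pi * f * E * strain^2 * tan_d
= pi * 14 * 3.6 * 0.24^2 * 0.16
= pi * 14 * 3.6 * 0.0576 * 0.16
= 1.4592

Q = 1.4592


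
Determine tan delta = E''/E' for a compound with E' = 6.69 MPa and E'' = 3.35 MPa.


tan delta = E'' / E'
= 3.35 / 6.69
= 0.5007

tan delta = 0.5007


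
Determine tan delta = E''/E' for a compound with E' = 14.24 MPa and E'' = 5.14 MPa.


tan delta = E'' / E'
= 5.14 / 14.24
= 0.361

tan delta = 0.361


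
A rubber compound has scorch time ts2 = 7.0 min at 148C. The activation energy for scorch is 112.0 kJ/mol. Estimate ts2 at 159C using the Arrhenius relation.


Convert temperatures: T1 = 148 + 273.15 = 421.15 K, T2 = 159 + 273.15 = 432.15 K
ts2_new = 7.0 * exp(112000 / 8.314 * (1/432.15 - 1/421.15))
1/T2 - 1/T1 = -6.0440e-05
ts2_new = 3.1 min

3.1 min


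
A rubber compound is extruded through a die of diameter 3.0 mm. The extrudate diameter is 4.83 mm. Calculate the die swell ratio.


Die swell ratio = D_extrudate / D_die
= 4.83 / 3.0
= 1.61

Die swell = 1.61


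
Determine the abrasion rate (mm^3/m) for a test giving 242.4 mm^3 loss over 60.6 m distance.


Rate = volume_loss / distance
= 242.4 / 60.6
= 4.0 mm^3/m

4.0 mm^3/m


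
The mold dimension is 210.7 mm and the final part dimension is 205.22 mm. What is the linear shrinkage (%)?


Shrinkage = (mold - part) / mold * 100
= (210.7 - 205.22) / 210.7 * 100
= 5.48 / 210.7 * 100
= 2.6%

2.6%


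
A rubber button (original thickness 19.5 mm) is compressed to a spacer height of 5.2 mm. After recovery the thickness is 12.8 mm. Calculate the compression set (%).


CS = (t0 - recovered) / (t0 - ts) * 100
= (19.5 - 12.8) / (19.5 - 5.2) * 100
= 6.7 / 14.3 * 100
= 46.9%

46.9%


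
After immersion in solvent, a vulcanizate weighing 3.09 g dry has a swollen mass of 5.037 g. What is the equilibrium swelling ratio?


Q = W_swollen / W_dry
Q = 5.037 / 3.09
Q = 1.63

Q = 1.63


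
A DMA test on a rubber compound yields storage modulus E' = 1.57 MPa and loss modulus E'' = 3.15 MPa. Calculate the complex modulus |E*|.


|E*| = sqrt(E'^2 + E''^2)
= sqrt(1.57^2 + 3.15^2)
= sqrt(2.4649 + 9.9225)
= 3.52 MPa

3.52 MPa


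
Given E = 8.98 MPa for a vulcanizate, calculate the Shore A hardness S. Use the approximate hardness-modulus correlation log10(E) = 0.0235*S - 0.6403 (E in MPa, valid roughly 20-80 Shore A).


log10(E) = 0.0235*S - 0.6403  =>  S = (log10(E) + 0.6403) / 0.0235
log10(8.98) = 0.953276
S = (0.953276 + 0.6403) / 0.0235 = 1.593576 / 0.0235
S = 67.8

Shore A = 67.8


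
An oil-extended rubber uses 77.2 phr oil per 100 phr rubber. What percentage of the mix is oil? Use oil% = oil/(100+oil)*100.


Oil % = oil / (100 + oil) * 100
= 77.2 / (100 + 77.2) * 100
= 77.2 / 177.2 * 100
= 43.57%

43.57%


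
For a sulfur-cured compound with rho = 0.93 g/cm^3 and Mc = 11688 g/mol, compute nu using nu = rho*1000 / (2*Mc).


nu = rho * 1000 / (2 * Mc)
nu = 0.93 * 1000 / (2 * 11688)
nu = 930.0 / 23376
nu = 0.0398 mol/L

0.0398 mol/L


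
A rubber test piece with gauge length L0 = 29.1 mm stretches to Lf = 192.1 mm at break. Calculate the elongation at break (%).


Elongation = (Lf - L0) / L0 * 100
= (192.1 - 29.1) / 29.1 * 100
= 163.0 / 29.1 * 100
= 560.1%

560.1%


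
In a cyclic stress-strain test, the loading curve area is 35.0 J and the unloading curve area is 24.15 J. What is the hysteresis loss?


Hysteresis loss = loading - unloading
= 35.0 - 24.15
= 10.85 J

10.85 J


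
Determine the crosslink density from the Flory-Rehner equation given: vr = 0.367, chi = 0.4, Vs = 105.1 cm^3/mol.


ln(1 - vr) = ln(1 - 0.367) = -0.4573
Numerator = -((-0.4573) + 0.367 + 0.4 * 0.367^2) = 0.0364
Denominator = 105.1 * (0.367^(1/3) - 0.367/2) = 55.9615
nu = 0.0364 / 55.9615 = 6.5061e-04 mol/cm^3

6.5061e-04 mol/cm^3


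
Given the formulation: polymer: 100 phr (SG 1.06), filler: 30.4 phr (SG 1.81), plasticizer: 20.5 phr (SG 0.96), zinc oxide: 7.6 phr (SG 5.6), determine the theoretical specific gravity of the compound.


Sum of weights = 158.5
Volume contributions:
  polymer: 100/1.06 = 94.3396
  filler: 30.4/1.81 = 16.7956
  plasticizer: 20.5/0.96 = 21.3542
  zinc oxide: 7.6/5.6 = 1.3571
Sum of volumes = 133.8465
SG = 158.5 / 133.8465 = 1.184

SG = 1.184


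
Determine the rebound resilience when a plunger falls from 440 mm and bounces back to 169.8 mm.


Resilience = h_rebound / h_drop * 100
= 169.8 / 440 * 100
= 38.6%

38.6%


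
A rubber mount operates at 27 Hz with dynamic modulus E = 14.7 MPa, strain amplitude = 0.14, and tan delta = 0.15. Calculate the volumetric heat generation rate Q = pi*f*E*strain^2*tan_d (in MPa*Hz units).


Q = pi * f * E * strain^2 * tan_d
= pi * 27 * 14.7 * 0.14^2 * 0.15
= pi * 27 * 14.7 * 0.0196 * 0.15
= 3.6659

Q = 3.6659


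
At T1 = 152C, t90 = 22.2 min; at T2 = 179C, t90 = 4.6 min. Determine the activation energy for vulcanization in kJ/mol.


T1 = 425.15 K, T2 = 452.15 K
1/T1 - 1/T2 = 1.4046e-04
ln(t1/t2) = ln(22.2/4.6) = 1.5740
Ea = 8.314 * 1.5740 / 1.4046e-04 = 93172.0458 J/mol
Ea = 93.17 kJ/mol

93.17 kJ/mol


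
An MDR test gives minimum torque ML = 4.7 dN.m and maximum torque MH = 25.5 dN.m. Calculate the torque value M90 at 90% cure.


M90 = ML + 0.9 * (MH - ML)
M90 = 4.7 + 0.9 * (25.5 - 4.7)
M90 = 4.7 + 0.9 * 20.8
M90 = 23.42 dN.m

23.42 dN.m


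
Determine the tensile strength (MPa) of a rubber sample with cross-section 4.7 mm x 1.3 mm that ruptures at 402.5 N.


Area = width * thickness = 4.7 * 1.3 = 6.11 mm^2
TS = force / area = 402.5 / 6.11 = 65.88 MPa

65.88 MPa


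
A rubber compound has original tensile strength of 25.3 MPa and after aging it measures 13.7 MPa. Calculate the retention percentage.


Retention = aged / original * 100
= 13.7 / 25.3 * 100
= 54.2%

54.2%


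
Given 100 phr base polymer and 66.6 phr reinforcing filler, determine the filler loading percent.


Filler % = filler / (rubber + filler) * 100
= 66.6 / (100 + 66.6) * 100
= 66.6 / 166.6 * 100
= 39.98%

39.98%


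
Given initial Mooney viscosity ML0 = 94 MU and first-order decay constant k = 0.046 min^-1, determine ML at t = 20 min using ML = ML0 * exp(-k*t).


ML = ML0 * exp(-k * t)
ML = 94 * exp(-0.046 * 20)
ML = 94 * 0.3985
ML = 37.46 MU

37.46 MU


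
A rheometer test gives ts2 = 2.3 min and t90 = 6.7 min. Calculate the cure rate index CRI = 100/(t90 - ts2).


CRI = 100 / (t90 - ts2)
= 100 / (6.7 - 2.3)
= 100 / 4.4
= 22.73 min^-1

22.73 min^-1


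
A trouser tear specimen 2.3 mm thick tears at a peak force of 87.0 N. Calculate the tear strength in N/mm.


Tear strength = force / thickness
= 87.0 / 2.3
= 37.83 N/mm

37.83 N/mm


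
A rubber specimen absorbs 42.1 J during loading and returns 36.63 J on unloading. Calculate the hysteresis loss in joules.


Hysteresis loss = loading - unloading
= 42.1 - 36.63
= 5.47 J

5.47 J


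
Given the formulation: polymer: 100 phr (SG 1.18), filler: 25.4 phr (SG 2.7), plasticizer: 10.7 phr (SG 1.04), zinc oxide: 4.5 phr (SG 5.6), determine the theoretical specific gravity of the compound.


Sum of weights = 140.6
Volume contributions:
  polymer: 100/1.18 = 84.7458
  filler: 25.4/2.7 = 9.4074
  plasticizer: 10.7/1.04 = 10.2885
  zinc oxide: 4.5/5.6 = 0.8036
Sum of volumes = 105.2452
SG = 140.6 / 105.2452 = 1.336

SG = 1.336
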